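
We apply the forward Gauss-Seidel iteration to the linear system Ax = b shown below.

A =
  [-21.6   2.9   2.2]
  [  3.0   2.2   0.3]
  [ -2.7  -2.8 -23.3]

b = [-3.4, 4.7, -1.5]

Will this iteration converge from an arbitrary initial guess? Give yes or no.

yes

Split A = D + L + U, D = diag(-21.6, 2.2, -23.3).
GS T = -(D+L)⁻¹U: row 0 first, T[0,2] = -(2.2)/(-21.6) = +0.1019; later rows by forward substitution.
  T[0,:] = [+0.0000  +0.1343  +0.1019]
  T[1,:] = [+0.0000  -0.1831  -0.2753]
  T[2,:] = [+0.0000  +0.0064  +0.0213]
|roots of det(T-λI)|: 0.1740, 0.0122, 0.0000.
spectral radius ρ = 0.1740; 0.1740 < 1: convergent.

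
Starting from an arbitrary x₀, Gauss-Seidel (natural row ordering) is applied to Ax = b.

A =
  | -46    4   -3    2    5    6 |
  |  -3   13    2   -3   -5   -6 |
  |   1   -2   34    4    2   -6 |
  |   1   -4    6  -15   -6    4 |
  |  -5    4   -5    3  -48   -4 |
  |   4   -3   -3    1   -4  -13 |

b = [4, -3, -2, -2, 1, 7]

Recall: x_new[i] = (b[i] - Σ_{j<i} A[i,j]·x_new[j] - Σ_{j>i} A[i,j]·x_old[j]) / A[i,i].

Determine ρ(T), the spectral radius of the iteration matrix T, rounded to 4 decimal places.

0.1977

Let D = diag(-46, 13, 34, -15, -48, -13); L, U the strict triangles.
Gauss-Seidel: T = -(D+L)⁻¹U, row 0 first, T[0,1] = -(4)/(-46) = +0.0870; later rows by forward substitution.
  T[0,:] = [+0.0000  +0.0870  -0.0652  +0.0435  +0.1087  +0.1304]
  T[1,:] = [+0.0000  +0.0201  -0.1689  +0.2408  +0.4097  +0.4916]
  T[2,:] = [+0.0000  -0.0014  -0.0080  -0.1048  -0.0379  +0.2016]
  T[3,:] = [+0.0000  -0.0001  +0.0375  -0.1032  -0.5172  +0.2249]
  T[4,:] = [+0.0000  -0.0072  -0.0041  +0.0200  -0.0056  -0.0629]
  T[5,:] = [+0.0000  +0.0247  +0.0249  -0.0321  -0.0904  -0.0832]
eigenvalue magnitudes: 0.1977, 0.1453, 0.1453, 0.1157, 0.0334, 0.0000.
ρ(T) = max|λ| = 0.1977; 0.1977 < 1 ⇒ converges.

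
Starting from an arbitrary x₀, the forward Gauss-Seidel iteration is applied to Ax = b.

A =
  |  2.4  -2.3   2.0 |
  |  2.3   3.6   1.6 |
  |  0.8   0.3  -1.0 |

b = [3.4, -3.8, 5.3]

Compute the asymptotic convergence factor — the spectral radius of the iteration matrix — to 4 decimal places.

0.8532

Write A = D+L+U with D = diag(2.4, 3.6, -1).
T_GS = -(D+L)⁻¹U: row 0 first, T[0,1] = -(-2.3)/(2.4) = +0.9583; later rows by forward substitution.
  T[0,:] = [+0.0000 +0.9583 -0.8333]
  T[1,:] = [+0.0000 -0.6123 +0.0880]
  T[2,:] = [+0.0000 +0.5830 -0.6403]
eigenvalue magnitudes: 0.8532, 0.3994, 0.0000.
ρ(T) = max|λ| = 0.8532; 0.8532 < 1, so it converges for any x₀.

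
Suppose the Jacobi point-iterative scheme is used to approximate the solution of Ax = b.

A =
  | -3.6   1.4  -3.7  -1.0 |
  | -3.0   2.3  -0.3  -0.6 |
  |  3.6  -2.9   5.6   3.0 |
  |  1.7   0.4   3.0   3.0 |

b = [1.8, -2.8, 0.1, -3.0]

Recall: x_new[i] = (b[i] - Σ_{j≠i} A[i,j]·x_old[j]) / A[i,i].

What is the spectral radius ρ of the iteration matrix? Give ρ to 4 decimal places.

Let D = diag(-3.6, 2.3, 5.6, 3); L, U the strict triangles.
T_J = -D⁻¹(L+U): T[0,2] = -(-3.7)/(-3.6) = -1.0278; T[0,0] = 0.
  T[0,:] = [+0.0000 +0.3889 -1.0278 -0.2778]
  T[1,:] = [+1.3043 +0.0000 +0.1304 +0.2609]
  T[2,:] = [-0.6429 +0.5179 +0.0000 -0.5357]
  T[3,:] = [-0.5667 -0.1333 -1.0000 +0.0000]
|λ(T)| sorted: 1.6465, 0.9115, 0.9115, 0.0083.
ρ(T) = max|λ| = 1.6465; 1.6465 > 1: divergent.

1.6465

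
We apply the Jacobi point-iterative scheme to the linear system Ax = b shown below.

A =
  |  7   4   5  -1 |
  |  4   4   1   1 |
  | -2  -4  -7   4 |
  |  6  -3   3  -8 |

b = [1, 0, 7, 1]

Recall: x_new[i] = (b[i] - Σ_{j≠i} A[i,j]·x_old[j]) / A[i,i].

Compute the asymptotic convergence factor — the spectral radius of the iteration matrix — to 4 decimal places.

Write A = D+L+U with D = diag(7, 4, -7, -8).
T_J = -D⁻¹(L+U): T[2,3] = -(4)/(-7) = +0.5714; T[2,2] = 0.
  T[0,:] = [+0.0000  -0.5714  -0.7143  +0.1429]
  T[1,:] = [-1.0000  +0.0000  -0.2500  -0.2500]
  T[2,:] = [-0.2857  -0.5714  +0.0000  +0.5714]
  T[3,:] = [+0.7500  -0.3750  +0.3750  +0.0000]
eigenvalue magnitudes: 1.2389, 0.8610, 0.8610, 0.3417.
spectral radius ρ = 1.2389; 1.2389 > 1: divergent.

1.2389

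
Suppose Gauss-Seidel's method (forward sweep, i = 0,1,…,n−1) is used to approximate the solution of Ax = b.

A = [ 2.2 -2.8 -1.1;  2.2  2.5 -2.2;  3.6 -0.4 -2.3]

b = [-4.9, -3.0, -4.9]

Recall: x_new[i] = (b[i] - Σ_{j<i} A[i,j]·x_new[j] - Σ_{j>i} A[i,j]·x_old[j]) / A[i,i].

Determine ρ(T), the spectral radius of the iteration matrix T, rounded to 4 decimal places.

A = D + L + U where D = diag(2.2, 2.5, -2.3).
Gauss-Seidel: T = -(D+L)⁻¹U, row 0 first, T[0,1] = -(-2.8)/(2.2) = +1.2727; later rows by forward substitution.
  T[0,:] = [+0.0000 +1.2727 +0.5000]
  T[1,:] = [+0.0000 -1.1200 +0.4400]
  T[2,:] = [+0.0000 +2.1869 +0.7061]
|roots of det(T-λI)|: 1.5471, 1.1331, 0.0000.
ρ(T) = max|λ| = 1.5471; 1.5471 > 1, so it fails to converge.

1.5471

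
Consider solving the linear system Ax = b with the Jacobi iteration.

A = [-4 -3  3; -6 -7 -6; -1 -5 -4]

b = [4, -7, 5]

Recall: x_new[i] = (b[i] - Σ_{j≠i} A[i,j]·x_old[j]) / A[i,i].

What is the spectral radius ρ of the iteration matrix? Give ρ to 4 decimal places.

1.4083

A = D + L + U where D = diag(-4, -7, -4).
Jacobi T = -D⁻¹(L+U): T[2,0] = -(-1)/(-4) = -0.2500; T[2,2] = 0.
  T[0,:] = [+0.0000, -0.7500, +0.7500]
  T[1,:] = [-0.8571, +0.0000, -0.8571]
  T[2,:] = [-0.2500, -1.2500, +0.0000]
eigenvalue magnitudes: 1.4083, 0.9025, 0.5058.
ρ(T) = max|λ| = 1.4083; 1.4083 > 1, so it fails to converge.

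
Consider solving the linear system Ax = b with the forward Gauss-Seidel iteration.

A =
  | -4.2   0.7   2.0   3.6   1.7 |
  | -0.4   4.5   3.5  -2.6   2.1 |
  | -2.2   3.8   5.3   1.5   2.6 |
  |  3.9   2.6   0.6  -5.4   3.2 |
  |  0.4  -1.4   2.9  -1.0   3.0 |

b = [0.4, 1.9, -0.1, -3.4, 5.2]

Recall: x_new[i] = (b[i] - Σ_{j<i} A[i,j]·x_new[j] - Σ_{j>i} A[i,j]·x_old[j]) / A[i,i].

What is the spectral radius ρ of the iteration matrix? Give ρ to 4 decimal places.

1.5199

Let D = diag(-4.2, 4.5, 5.3, -5.4, 3); L, U the strict triangles.
GS T = -(D+L)⁻¹U: row 0 first, T[0,2] = -(2)/(-4.2) = +0.4762; later rows by forward substitution.
  T[0,:] = [+0.0000 +0.1667 +0.4762 +0.8571 +0.4048]
  T[1,:] = [+0.0000 +0.0148 -0.7354 +0.6540 -0.4307]
  T[2,:] = [+0.0000 +0.0586 +0.7250 -0.3961 -0.0138]
  T[3,:] = [+0.0000 +0.1340 +0.0704 +0.8899 +0.6760]
  T[4,:] = [+0.0000 -0.0272 -1.0840 +0.8704 -0.0163]
eigenvalue magnitudes: 1.5199, 0.4183, 0.3101, 0.0147, 0.0000.
ρ = 1.5199; 1.5199 > 1, so it fails to converge.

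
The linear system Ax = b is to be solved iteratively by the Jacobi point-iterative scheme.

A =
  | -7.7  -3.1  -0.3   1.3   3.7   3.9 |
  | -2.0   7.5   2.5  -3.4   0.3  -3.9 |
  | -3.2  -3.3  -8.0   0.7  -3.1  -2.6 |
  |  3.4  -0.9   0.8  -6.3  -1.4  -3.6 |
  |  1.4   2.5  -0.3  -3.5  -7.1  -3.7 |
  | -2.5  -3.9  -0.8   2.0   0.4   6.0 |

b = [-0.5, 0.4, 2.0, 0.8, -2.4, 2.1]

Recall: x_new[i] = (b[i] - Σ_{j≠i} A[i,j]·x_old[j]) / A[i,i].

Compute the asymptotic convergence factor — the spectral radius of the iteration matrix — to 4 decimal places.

Let D = diag(-7.7, 7.5, -8, -6.3, -7.1, 6); L, U the strict triangles.
Jacobi T = -D⁻¹(L+U): T[0,3] = -(1.3)/(-7.7) = +0.1688; T[0,0] = 0.
  T[0,:] = [+0.0000  -0.4026  -0.0390  +0.1688  +0.4805  +0.5065]
  T[1,:] = [+0.2667  +0.0000  -0.3333  +0.4533  -0.0400  +0.5200]
  T[2,:] = [-0.4000  -0.4125  +0.0000  +0.0875  -0.3875  -0.3250]
  T[3,:] = [+0.5397  -0.1429  +0.1270  +0.0000  -0.2222  -0.5714]
  T[4,:] = [+0.1972  +0.3521  -0.0423  -0.4930  +0.0000  -0.5211]
  T[5,:] = [+0.4167  +0.6500  +0.1333  -0.3333  -0.0667  +0.0000]
eigenvalue magnitudes: 1.2630, 0.7844, 0.5363, 0.5363, 0.2717, 0.2155.
ρ = 1.2630; 1.2630 > 1: divergent.

1.2630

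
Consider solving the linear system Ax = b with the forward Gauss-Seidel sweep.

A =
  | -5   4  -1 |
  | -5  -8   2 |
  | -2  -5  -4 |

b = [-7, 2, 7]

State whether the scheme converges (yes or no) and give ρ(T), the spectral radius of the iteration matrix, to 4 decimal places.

yes, ρ = 0.7322

A = D + L + U where D = diag(-5, -8, -4).
T_GS = -(D+L)⁻¹U: row 0 first, T[0,2] = -(-1)/(-5) = -0.2000; later rows by forward substitution.
  T[0,:] = [+0.0000 +0.8000 -0.2000]
  T[1,:] = [+0.0000 -0.5000 +0.3750]
  T[2,:] = [+0.0000 +0.2250 -0.3688]
|eigenvalues of T|: 0.7322, 0.1366, 0.0000.
ρ(T) = max|λ| = 0.7322; 0.7322 < 1 ⇒ converges.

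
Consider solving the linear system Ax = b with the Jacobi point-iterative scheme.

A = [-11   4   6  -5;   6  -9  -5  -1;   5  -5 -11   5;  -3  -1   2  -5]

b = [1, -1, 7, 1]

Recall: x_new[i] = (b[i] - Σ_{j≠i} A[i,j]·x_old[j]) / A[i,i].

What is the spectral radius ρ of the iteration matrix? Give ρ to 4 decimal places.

A = D + L + U where D = diag(-11, -9, -11, -5).
T_J = -D⁻¹(L+U): T[1,3] = -(-1)/(-9) = -0.1111; T[1,1] = 0.
  T[0,:] = [+0.0000 +0.3636 +0.5455 -0.4545]
  T[1,:] = [+0.6667 +0.0000 -0.5556 -0.1111]
  T[2,:] = [+0.4545 -0.4545 +0.0000 +0.4545]
  T[3,:] = [-0.6000 -0.2000 +0.4000 +0.0000]
|roots of det(T-λI)|: 1.1984, 0.8319, 0.5326, 0.1660.
spectral radius ρ = 1.1984; 1.1984 > 1 ⇒ diverges.

1.1984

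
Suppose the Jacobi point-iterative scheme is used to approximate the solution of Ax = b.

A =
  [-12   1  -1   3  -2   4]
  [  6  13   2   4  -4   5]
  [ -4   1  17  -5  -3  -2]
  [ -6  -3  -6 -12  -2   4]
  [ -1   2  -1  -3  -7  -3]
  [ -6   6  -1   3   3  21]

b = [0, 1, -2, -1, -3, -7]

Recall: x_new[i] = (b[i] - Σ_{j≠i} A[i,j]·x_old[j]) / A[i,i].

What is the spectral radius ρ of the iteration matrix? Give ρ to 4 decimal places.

0.8381

Split A = D + L + U, D = diag(-12, 13, 17, -12, -7, 21).
Jacobi T = -D⁻¹(L+U): T[0,3] = -(3)/(-12) = +0.2500; T[0,0] = 0.
  T[0,:] = [+0.0000 +0.0833 -0.0833 +0.2500 -0.1667 +0.3333]
  T[1,:] = [-0.4615 +0.0000 -0.1538 -0.3077 +0.3077 -0.3846]
  T[2,:] = [+0.2353 -0.0588 +0.0000 +0.2941 +0.1765 +0.1176]
  T[3,:] = [-0.5000 -0.2500 -0.5000 +0.0000 -0.1667 +0.3333]
  T[4,:] = [-0.1429 +0.2857 -0.1429 -0.4286 +0.0000 -0.4286]
  T[5,:] = [+0.2857 -0.2857 +0.0476 -0.1429 -0.1429 +0.0000]
eigenvalue magnitudes: 0.8381, 0.5667, 0.5667, 0.2693, 0.2693, 0.0116.
spectral radius ρ = 0.8381; 0.8381 < 1: convergent.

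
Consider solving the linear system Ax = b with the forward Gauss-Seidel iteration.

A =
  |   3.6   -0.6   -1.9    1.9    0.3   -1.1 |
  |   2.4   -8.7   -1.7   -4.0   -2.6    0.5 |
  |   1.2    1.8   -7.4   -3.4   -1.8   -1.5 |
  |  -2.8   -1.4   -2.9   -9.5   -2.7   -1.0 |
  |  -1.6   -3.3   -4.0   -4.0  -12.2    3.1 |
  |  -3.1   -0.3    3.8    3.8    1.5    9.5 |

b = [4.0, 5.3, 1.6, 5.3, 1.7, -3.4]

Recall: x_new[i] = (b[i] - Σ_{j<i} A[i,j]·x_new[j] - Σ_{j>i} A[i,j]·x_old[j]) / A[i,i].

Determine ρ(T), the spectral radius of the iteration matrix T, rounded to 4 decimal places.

0.7906

Write A = D+L+U with D = diag(3.6, -8.7, -7.4, -9.5, -12.2, 9.5).
GS T = -(D+L)⁻¹U: row 0 first, T[0,3] = -(1.9)/(3.6) = -0.5278; later rows by forward substitution.
  T[0,:] = [+0.0000, +0.1667, +0.5278, -0.5278, -0.0833, +0.3056]
  T[1,:] = [+0.0000, +0.0460, -0.0498, -0.6054, -0.3218, +0.1418]
  T[2,:] = [+0.0000, +0.0382, +0.0735, -0.6923, -0.3350, -0.1187]
  T[3,:] = [+0.0000, -0.0676, -0.1706, +0.4561, -0.1099, -0.1800]
  T[4,:] = [+0.0000, -0.0247, -0.0239, +0.3104, +0.2439, +0.2736]
  T[5,:] = [+0.0000, +0.0715, +0.2133, -0.1459, +0.1021, +0.1804]
|roots of det(T-λI)|: 0.7906, 0.2414, 0.2414, 0.1805, 0.0424, 0.0000.
spectral radius ρ = 0.7906; 0.7906 < 1 ⇒ converges.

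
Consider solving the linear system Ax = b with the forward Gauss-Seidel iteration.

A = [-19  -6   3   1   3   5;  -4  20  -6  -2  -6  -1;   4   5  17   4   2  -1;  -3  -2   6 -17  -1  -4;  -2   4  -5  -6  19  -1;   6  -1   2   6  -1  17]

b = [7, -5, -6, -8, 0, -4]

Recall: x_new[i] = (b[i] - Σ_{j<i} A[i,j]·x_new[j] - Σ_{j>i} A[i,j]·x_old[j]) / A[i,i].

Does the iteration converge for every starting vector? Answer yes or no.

Diagonal D = diag(-19, 20, 17, -17, 19, 17); L, U strict lower/upper.
T_GS = -(D+L)⁻¹U: row 0 first, T[0,2] = -(3)/(-19) = +0.1579; later rows by forward substitution.
  T[0,:] = [+0.0000 -0.3158 +0.1579 +0.0526 +0.1579 +0.2632]
  T[1,:] = [+0.0000 -0.0632 +0.3316 +0.1105 +0.3316 +0.1026]
  T[2,:] = [+0.0000 +0.0929 -0.1347 -0.2802 -0.2523 -0.0333]
  T[3,:] = [+0.0000 +0.0959 -0.1144 -0.1212 -0.2148 -0.3056]
  T[4,:] = [+0.0000 +0.0348 -0.1248 -0.1297 -0.1874 -0.0465]
  T[5,:] = [+0.0000 +0.0650 +0.0127 +0.0560 +0.0582 +0.0222]
eigenvalue magnitudes: 0.6016, 0.1574, 0.1574, 0.1452, 0.0113, 0.0000.
spectral radius ρ = 0.6016; 0.6016 < 1 ⇒ converges.

yes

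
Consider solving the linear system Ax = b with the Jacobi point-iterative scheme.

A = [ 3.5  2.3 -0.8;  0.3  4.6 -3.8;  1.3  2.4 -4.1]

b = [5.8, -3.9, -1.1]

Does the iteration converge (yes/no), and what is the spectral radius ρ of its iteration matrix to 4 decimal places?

yes, ρ = 0.8950

Let D = diag(3.5, 4.6, -4.1); L, U the strict triangles.
Jacobi T = -D⁻¹(L+U): T[0,2] = -(-0.8)/(3.5) = +0.2286; T[0,0] = 0.
  T[0,:] = [+0.0000 -0.6571 +0.2286]
  T[1,:] = [-0.0652 +0.0000 +0.8261]
  T[2,:] = [+0.3171 +0.5854 +0.0000]
|eigenvalues of T|: 0.8950, 0.4495, 0.4495.
ρ = 0.8950; 0.8950 < 1 ⇒ converges.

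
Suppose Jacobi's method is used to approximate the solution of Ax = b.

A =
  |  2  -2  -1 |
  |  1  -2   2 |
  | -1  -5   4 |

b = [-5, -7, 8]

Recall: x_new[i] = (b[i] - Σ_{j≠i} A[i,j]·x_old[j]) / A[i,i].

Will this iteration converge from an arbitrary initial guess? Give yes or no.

Write A = D+L+U with D = diag(2, -2, 4).
T_J = -D⁻¹(L+U): T[1,2] = -(2)/(-2) = +1.0000; T[1,1] = 0.
  T[0,:] = [+0.0000 +1.0000 +0.5000]
  T[1,:] = [+0.5000 +0.0000 +1.0000]
  T[2,:] = [+0.2500 +1.2500 +0.0000]
moduli |λ_i(T)| = 1.5000, 1.1830, 0.3170.
ρ = 1.5000; 1.5000 > 1: divergent.

no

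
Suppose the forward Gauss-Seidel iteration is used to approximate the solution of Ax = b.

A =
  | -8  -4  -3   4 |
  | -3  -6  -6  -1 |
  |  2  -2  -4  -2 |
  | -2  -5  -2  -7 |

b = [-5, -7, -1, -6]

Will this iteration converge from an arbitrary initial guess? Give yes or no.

Let D = diag(-8, -6, -4, -7); L, U the strict triangles.
Gauss-Seidel: T = -(D+L)⁻¹U, row 0 first, T[0,1] = -(-4)/(-8) = -0.5000; later rows by forward substitution.
  T[0,:] = [+0.0000  -0.5000  -0.3750  +0.5000]
  T[1,:] = [+0.0000  +0.2500  -0.8125  -0.4167]
  T[2,:] = [+0.0000  -0.3750  +0.2187  -0.0417]
  T[3,:] = [+0.0000  +0.0714  +0.6250  +0.1667]
|roots of det(T-λI)|: 0.8650, 0.2874, 0.2874, 0.0000.
ρ(T) = max|λ| = 0.8650; 0.8650 < 1 ⇒ converges.

yes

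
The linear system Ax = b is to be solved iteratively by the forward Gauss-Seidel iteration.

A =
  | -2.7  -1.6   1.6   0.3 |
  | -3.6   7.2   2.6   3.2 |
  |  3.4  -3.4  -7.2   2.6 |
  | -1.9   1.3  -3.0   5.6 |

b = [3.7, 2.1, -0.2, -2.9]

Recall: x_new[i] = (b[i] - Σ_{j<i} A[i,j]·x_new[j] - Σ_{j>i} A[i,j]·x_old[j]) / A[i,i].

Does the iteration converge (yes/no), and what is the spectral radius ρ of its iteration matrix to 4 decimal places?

yes, ρ = 0.9277

Split A = D + L + U, D = diag(-2.7, 7.2, -7.2, 5.6).
Gauss-Seidel: T = -(D+L)⁻¹U, row 0 first, T[0,3] = -(0.3)/(-2.7) = +0.1111; later rows by forward substitution.
  T[0,:] = [+0.0000  -0.5926  +0.5926  +0.1111]
  T[1,:] = [+0.0000  -0.2963  -0.0648  -0.3889]
  T[2,:] = [+0.0000  -0.1399  +0.3104  +0.5972]
  T[3,:] = [+0.0000  -0.2072  +0.3824  +0.4479]
|λ(T)| sorted: 0.9277, 0.3939, 0.0718, 0.0000.
ρ = 0.9277; 0.9277 < 1: convergent.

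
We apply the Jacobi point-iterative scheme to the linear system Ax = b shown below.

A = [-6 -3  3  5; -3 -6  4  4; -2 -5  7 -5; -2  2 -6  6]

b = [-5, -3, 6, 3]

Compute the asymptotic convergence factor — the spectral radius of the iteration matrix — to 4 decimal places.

1.2469

Let D = diag(-6, -6, 7, 6); L, U the strict triangles.
Jacobi T = -D⁻¹(L+U): T[3,1] = -(2)/(6) = -0.3333; T[3,3] = 0.
  T[0,:] = [+0.0000  -0.5000  +0.5000  +0.8333]
  T[1,:] = [-0.5000  +0.0000  +0.6667  +0.6667]
  T[2,:] = [+0.2857  +0.7143  +0.0000  +0.7143]
  T[3,:] = [+0.3333  -0.3333  +1.0000  +0.0000]
|λ(T)| sorted: 1.2469, 0.9708, 0.9708, 0.5662.
ρ = 1.2469; 1.2469 > 1: divergent.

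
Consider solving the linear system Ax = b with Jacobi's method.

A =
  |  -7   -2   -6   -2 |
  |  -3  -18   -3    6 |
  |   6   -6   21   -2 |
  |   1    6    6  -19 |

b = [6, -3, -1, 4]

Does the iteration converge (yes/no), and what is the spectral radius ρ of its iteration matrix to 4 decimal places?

yes, ρ = 0.6691

Write A = D+L+U with D = diag(-7, -18, 21, -19).
Jacobi T = -D⁻¹(L+U): T[1,0] = -(-3)/(-18) = -0.1667; T[1,1] = 0.
  T[0,:] = [+0.0000  -0.2857  -0.8571  -0.2857]
  T[1,:] = [-0.1667  +0.0000  -0.1667  +0.3333]
  T[2,:] = [-0.2857  +0.2857  +0.0000  +0.0952]
  T[3,:] = [+0.0526  +0.3158  +0.3158  +0.0000]
eigenvalue magnitudes: 0.6691, 0.4461, 0.4461, 0.1434.
spectral radius ρ = 0.6691; 0.6691 < 1, so it converges for any x₀.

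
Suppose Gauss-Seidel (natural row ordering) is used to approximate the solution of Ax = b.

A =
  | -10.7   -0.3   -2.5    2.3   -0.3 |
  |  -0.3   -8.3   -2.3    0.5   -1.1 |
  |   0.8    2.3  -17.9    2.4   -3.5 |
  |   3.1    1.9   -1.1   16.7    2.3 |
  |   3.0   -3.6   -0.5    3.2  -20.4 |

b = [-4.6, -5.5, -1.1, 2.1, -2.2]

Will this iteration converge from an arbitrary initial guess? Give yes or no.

Diagonal D = diag(-10.7, -8.3, -17.9, 16.7, -20.4); L, U strict lower/upper.
GS T = -(D+L)⁻¹U: row 0 first, T[0,1] = -(-0.3)/(-10.7) = -0.0280; later rows by forward substitution.
  T[0,:] = [+0.0000, -0.0280, -0.2336, +0.2150, -0.0280]
  T[1,:] = [+0.0000, +0.0010, -0.2687, +0.0525, -0.1315]
  T[2,:] = [+0.0000, -0.0011, -0.0450, +0.1504, -0.2137]
  T[3,:] = [+0.0000, +0.0050, +0.0710, -0.0360, -0.1316]
  T[4,:] = [+0.0000, -0.0035, +0.0253, +0.0130, +0.0037]
moduli |λ_i(T)| = 0.1509, 0.0963, 0.0963, 0.0151, 0.0000.
ρ = 0.1509; 0.1509 < 1, so it converges for any x₀.

yes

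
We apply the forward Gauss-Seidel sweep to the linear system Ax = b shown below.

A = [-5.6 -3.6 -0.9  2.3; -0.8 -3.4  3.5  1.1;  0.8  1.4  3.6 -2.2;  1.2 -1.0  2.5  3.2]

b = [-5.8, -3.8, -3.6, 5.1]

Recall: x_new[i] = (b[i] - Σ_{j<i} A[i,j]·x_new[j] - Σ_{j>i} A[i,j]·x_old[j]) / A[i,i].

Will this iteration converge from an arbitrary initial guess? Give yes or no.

yes

Let D = diag(-5.6, -3.4, 3.6, 3.2); L, U the strict triangles.
GS T = -(D+L)⁻¹U: row 0 first, T[0,3] = -(2.3)/(-5.6) = +0.4107; later rows by forward substitution.
  T[0,:] = [+0.0000 -0.6429 -0.1607 +0.4107]
  T[1,:] = [+0.0000 +0.1513 +1.0672 +0.2269]
  T[2,:] = [+0.0000 +0.0840 -0.3793 +0.4316]
  T[3,:] = [+0.0000 +0.2227 +0.6901 -0.4203]
eigenvalue magnitudes: 0.9048, 0.5572, 0.3008, 0.0000.
spectral radius ρ = 0.9048; 0.9048 < 1 ⇒ converges.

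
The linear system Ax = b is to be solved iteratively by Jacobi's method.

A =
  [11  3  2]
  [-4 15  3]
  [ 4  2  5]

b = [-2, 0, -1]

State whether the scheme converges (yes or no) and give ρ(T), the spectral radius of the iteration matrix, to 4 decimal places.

Let D = diag(11, 15, 5); L, U the strict triangles.
T_J = -D⁻¹(L+U): T[2,0] = -(4)/(5) = -0.8000; T[2,2] = 0.
  T[0,:] = [+0.0000, -0.2727, -0.1818]
  T[1,:] = [+0.2667, +0.0000, -0.2000]
  T[2,:] = [-0.8000, -0.4000, +0.0000]
moduli |λ_i(T)| = 0.4540, 0.2311, 0.2311.
spectral radius ρ = 0.4540; 0.4540 < 1 ⇒ converges.

yes, ρ = 0.4540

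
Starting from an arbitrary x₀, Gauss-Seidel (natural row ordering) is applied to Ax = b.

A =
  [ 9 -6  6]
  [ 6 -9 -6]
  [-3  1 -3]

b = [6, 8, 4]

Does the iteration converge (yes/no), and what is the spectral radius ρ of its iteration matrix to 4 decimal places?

Write A = D+L+U with D = diag(9, -9, -3).
GS T = -(D+L)⁻¹U: row 0 first, T[0,2] = -(6)/(9) = -0.6667; later rows by forward substitution.
  T[0,:] = [+0.0000, +0.6667, -0.6667]
  T[1,:] = [+0.0000, +0.4444, -1.1111]
  T[2,:] = [+0.0000, -0.5185, +0.2963]
eigenvalue magnitudes: 1.1330, 0.3923, 0.0000.
ρ(T) = max|λ| = 1.1330; 1.1330 > 1 ⇒ diverges.

no, ρ = 1.1330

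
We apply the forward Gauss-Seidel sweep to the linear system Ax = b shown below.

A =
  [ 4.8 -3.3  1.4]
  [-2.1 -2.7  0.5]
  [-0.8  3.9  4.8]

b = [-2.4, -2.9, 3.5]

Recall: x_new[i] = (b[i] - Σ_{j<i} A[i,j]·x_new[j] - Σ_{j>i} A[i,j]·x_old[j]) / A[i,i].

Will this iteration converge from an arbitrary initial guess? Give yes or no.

Diagonal D = diag(4.8, -2.7, 4.8); L, U strict lower/upper.
T_GS = -(D+L)⁻¹U: row 0 first, T[0,1] = -(-3.3)/(4.8) = +0.6875; later rows by forward substitution.
  T[0,:] = [+0.0000, +0.6875, -0.2917]
  T[1,:] = [+0.0000, -0.5347, +0.4120]
  T[2,:] = [+0.0000, +0.5490, -0.3834]
moduli |λ_i(T)| = 0.9407, 0.0226, 0.0000.
spectral radius ρ = 0.9407; 0.9407 < 1: convergent.

yes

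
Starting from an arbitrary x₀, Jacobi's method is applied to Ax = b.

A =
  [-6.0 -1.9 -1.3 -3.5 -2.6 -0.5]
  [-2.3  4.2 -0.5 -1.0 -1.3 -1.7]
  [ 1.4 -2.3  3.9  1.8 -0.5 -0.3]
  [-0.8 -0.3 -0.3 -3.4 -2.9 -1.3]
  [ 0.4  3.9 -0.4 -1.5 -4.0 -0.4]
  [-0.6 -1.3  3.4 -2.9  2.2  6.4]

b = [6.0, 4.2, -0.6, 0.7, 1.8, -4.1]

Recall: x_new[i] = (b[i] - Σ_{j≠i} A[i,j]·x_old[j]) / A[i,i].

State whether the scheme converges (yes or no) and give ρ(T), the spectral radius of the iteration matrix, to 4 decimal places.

no, ρ = 1.2750

Split A = D + L + U, D = diag(-6, 4.2, 3.9, -3.4, -4, 6.4).
T_J = -D⁻¹(L+U): T[3,2] = -(-0.3)/(-3.4) = -0.0882; T[3,3] = 0.
  T[0,:] = [+0.0000  -0.3167  -0.2167  -0.5833  -0.4333  -0.0833]
  T[1,:] = [+0.5476  +0.0000  +0.1190  +0.2381  +0.3095  +0.4048]
  T[2,:] = [-0.3590  +0.5897  +0.0000  -0.4615  +0.1282  +0.0769]
  T[3,:] = [-0.2353  -0.0882  -0.0882  +0.0000  -0.8529  -0.3824]
  T[4,:] = [+0.1000  +0.9750  -0.1000  -0.3750  +0.0000  -0.1000]
  T[5,:] = [+0.0938  +0.2031  -0.5312  +0.4531  -0.3438  +0.0000]
|λ(T)| sorted: 1.2750, 0.8009, 0.8009, 0.4497, 0.4497, 0.4006.
spectral radius ρ = 1.2750; 1.2750 > 1 ⇒ diverges.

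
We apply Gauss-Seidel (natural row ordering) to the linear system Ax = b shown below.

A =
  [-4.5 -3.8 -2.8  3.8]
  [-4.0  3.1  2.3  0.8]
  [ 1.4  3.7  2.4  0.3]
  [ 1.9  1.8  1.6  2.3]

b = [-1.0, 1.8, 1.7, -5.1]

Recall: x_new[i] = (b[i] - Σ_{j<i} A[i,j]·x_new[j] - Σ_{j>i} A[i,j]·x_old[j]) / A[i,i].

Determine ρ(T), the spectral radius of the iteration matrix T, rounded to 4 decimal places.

Write A = D+L+U with D = diag(-4.5, 3.1, 2.4, 2.3).
Gauss-Seidel: T = -(D+L)⁻¹U, row 0 first, T[0,1] = -(-3.8)/(-4.5) = -0.8444; later rows by forward substitution.
  T[0,:] = [+0.0000 -0.8444 -0.6222 +0.8444]
  T[1,:] = [+0.0000 -1.0896 -1.5448 +0.8315]
  T[2,:] = [+0.0000 +2.1724 +2.7445 -1.8996]
  T[3,:] = [+0.0000 +0.0391 -0.1863 -0.0269]
eigenvalue magnitudes: 1.6894, 0.1957, 0.1957, 0.0000.
spectral radius ρ = 1.6894; 1.6894 > 1: divergent.

1.6894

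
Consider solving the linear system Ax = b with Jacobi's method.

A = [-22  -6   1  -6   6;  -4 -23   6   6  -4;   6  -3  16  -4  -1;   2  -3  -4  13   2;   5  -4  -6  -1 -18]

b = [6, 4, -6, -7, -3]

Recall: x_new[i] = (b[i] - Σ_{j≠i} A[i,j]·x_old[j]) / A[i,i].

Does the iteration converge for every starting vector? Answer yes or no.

yes

Write A = D+L+U with D = diag(-22, -23, 16, 13, -18).
T_J = -D⁻¹(L+U): T[2,4] = -(-1)/(16) = +0.0625; T[2,2] = 0.
  T[0,:] = [+0.0000 -0.2727 +0.0455 -0.2727 +0.2727]
  T[1,:] = [-0.1739 +0.0000 +0.2609 +0.2609 -0.1739]
  T[2,:] = [-0.3750 +0.1875 +0.0000 +0.2500 +0.0625]
  T[3,:] = [-0.1538 +0.2308 +0.3077 +0.0000 -0.1538]
  T[4,:] = [+0.2778 -0.2222 -0.3333 -0.0556 +0.0000]
moduli |λ_i(T)| = 0.8221, 0.3860, 0.3860, 0.2449, 0.0472.
ρ(T) = max|λ| = 0.8221; 0.8221 < 1, so it converges for any x₀.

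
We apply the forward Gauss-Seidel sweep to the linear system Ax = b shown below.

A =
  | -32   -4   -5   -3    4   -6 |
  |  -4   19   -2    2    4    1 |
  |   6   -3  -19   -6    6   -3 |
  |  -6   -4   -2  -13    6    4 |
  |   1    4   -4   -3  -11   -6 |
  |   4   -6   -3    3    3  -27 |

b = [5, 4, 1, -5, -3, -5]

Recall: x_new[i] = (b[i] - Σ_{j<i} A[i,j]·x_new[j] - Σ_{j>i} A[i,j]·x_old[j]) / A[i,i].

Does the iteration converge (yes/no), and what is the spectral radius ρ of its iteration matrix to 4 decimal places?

Diagonal D = diag(-32, 19, -19, -13, -11, -27); L, U strict lower/upper.
GS T = -(D+L)⁻¹U: row 0 first, T[0,4] = -(4)/(-32) = +0.1250; later rows by forward substitution.
  T[0,:] = [+0.0000 -0.1250 -0.1562 -0.0938 +0.1250 -0.1875]
  T[1,:] = [+0.0000 -0.0263 +0.0724 -0.1250 -0.1842 -0.0921]
  T[2,:] = [+0.0000 -0.0353 -0.0608 -0.3257 +0.3843 -0.2026]
  T[3,:] = [+0.0000 +0.0712 +0.0592 +0.1318 +0.4014 +0.4537]
  T[4,:] = [+0.0000 -0.0275 +0.0181 +0.0285 -0.3049 -0.6461]
  T[5,:] = [+0.0000 -0.0039 -0.0239 +0.0679 +0.0275 -0.0062]
|eigenvalues of T|: 0.3117, 0.2293, 0.2293, 0.2193, 0.0431, 0.0000.
spectral radius ρ = 0.3117; 0.3117 < 1: convergent.

yes, ρ = 0.3117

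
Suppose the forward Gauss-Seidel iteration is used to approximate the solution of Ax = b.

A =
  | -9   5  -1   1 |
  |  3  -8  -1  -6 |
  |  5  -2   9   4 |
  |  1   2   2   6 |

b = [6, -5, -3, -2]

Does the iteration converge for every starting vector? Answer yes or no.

Diagonal D = diag(-9, -8, 9, 6); L, U strict lower/upper.
T_GS = -(D+L)⁻¹U: row 0 first, T[0,3] = -(1)/(-9) = +0.1111; later rows by forward substitution.
  T[0,:] = [+0.0000 +0.5556 -0.1111 +0.1111]
  T[1,:] = [+0.0000 +0.2083 -0.1667 -0.7083]
  T[2,:] = [+0.0000 -0.2623 +0.0247 -0.6636]
  T[3,:] = [+0.0000 -0.0746 +0.0658 +0.4388]
eigenvalue magnitudes: 0.5574, 0.1690, 0.0546, 0.0000.
ρ(T) = max|λ| = 0.5574; 0.5574 < 1, so it converges for any x₀.

yes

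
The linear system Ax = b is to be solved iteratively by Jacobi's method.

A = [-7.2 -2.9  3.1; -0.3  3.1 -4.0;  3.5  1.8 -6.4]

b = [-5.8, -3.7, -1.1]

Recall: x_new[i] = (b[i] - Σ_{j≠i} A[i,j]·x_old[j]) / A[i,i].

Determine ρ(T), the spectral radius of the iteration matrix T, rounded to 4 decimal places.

0.9242

Let D = diag(-7.2, 3.1, -6.4); L, U the strict triangles.
T_J = -D⁻¹(L+U): T[1,0] = -(-0.3)/(3.1) = +0.0968; T[1,1] = 0.
  T[0,:] = [+0.0000, -0.4028, +0.4306]
  T[1,:] = [+0.0968, +0.0000, +1.2903]
  T[2,:] = [+0.5469, +0.2812, +0.0000]
|roots of det(T-λI)|: 0.9242, 0.5430, 0.5430.
ρ(T) = max|λ| = 0.9242; 0.9242 < 1 ⇒ converges.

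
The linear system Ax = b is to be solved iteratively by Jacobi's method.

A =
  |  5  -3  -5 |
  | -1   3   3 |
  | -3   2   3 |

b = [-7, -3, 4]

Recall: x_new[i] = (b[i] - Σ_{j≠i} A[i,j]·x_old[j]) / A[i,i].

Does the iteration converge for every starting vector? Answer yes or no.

Let D = diag(5, 3, 3); L, U the strict triangles.
T_J = -D⁻¹(L+U): T[1,0] = -(-1)/(3) = +0.3333; T[1,1] = 0.
  T[0,:] = [+0.0000, +0.6000, +1.0000]
  T[1,:] = [+0.3333, +0.0000, -1.0000]
  T[2,:] = [+1.0000, -0.6667, +0.0000]
|roots of det(T-λI)|: 1.5484, 1.0358, 0.5127.
spectral radius ρ = 1.5484; 1.5484 > 1 ⇒ diverges.

no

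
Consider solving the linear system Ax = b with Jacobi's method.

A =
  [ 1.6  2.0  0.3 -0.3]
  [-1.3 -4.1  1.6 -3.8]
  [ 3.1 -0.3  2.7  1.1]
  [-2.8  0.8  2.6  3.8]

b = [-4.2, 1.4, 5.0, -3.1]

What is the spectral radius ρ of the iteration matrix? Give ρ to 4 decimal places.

Diagonal D = diag(1.6, -4.1, 2.7, 3.8); L, U strict lower/upper.
Jacobi T = -D⁻¹(L+U): T[3,0] = -(-2.8)/(3.8) = +0.7368; T[3,3] = 0.
  T[0,:] = [+0.0000, -1.2500, -0.1875, +0.1875]
  T[1,:] = [-0.3171, +0.0000, +0.3902, -0.9268]
  T[2,:] = [-1.1481, +0.1111, +0.0000, -0.4074]
  T[3,:] = [+0.7368, -0.2105, -0.6842, +0.0000]
|λ(T)| sorted: 1.6372, 0.8636, 0.8636, 0.7695.
spectral radius ρ = 1.6372; 1.6372 > 1, so it fails to converge.

1.6372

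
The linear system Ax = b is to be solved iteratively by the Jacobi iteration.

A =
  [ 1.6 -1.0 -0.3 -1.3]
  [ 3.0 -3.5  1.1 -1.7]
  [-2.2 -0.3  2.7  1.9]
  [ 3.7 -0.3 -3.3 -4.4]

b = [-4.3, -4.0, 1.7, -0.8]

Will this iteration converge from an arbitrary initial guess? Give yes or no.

Let D = diag(1.6, -3.5, 2.7, -4.4); L, U the strict triangles.
Jacobi T = -D⁻¹(L+U): T[3,2] = -(-3.3)/(-4.4) = -0.7500; T[3,3] = 0.
  T[0,:] = [+0.0000  +0.6250  +0.1875  +0.8125]
  T[1,:] = [+0.8571  +0.0000  +0.3143  -0.4857]
  T[2,:] = [+0.8148  +0.1111  +0.0000  -0.7037]
  T[3,:] = [+0.8409  -0.0682  -0.7500  +0.0000]
eigenvalue magnitudes: 1.5091, 0.9573, 0.8186, 0.2667.
ρ = 1.5091; 1.5091 > 1 ⇒ diverges.

no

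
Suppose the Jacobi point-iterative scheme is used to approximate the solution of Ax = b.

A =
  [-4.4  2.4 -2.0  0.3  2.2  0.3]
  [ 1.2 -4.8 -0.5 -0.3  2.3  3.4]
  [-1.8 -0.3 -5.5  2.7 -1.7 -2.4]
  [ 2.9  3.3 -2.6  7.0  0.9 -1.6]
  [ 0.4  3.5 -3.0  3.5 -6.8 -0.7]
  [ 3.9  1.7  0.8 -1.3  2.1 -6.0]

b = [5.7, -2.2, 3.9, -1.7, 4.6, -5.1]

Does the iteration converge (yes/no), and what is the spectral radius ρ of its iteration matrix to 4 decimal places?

no, ρ = 1.2425

A = D + L + U where D = diag(-4.4, -4.8, -5.5, 7, -6.8, -6).
T_J = -D⁻¹(L+U): T[0,3] = -(0.3)/(-4.4) = +0.0682; T[0,0] = 0.
  T[0,:] = [+0.0000 +0.5455 -0.4545 +0.0682 +0.5000 +0.0682]
  T[1,:] = [+0.2500 +0.0000 -0.1042 -0.0625 +0.4792 +0.7083]
  T[2,:] = [-0.3273 -0.0545 +0.0000 +0.4909 -0.3091 -0.4364]
  T[3,:] = [-0.4143 -0.4714 +0.3714 +0.0000 -0.1286 +0.2286]
  T[4,:] = [+0.0588 +0.5147 -0.4412 +0.5147 +0.0000 -0.1029]
  T[5,:] = [+0.6500 +0.2833 +0.1333 -0.2167 +0.3500 +0.0000]
|eigenvalues of T|: 1.2425, 0.7094, 0.7094, 0.4377, 0.3245, 0.1334.
spectral radius ρ = 1.2425; 1.2425 > 1, so it fails to converge.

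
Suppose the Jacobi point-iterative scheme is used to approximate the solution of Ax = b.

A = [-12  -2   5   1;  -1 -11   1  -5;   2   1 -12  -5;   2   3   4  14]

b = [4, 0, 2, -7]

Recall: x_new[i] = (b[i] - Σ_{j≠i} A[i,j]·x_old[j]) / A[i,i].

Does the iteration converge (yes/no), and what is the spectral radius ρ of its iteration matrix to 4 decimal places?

Let D = diag(-12, -11, -12, 14); L, U the strict triangles.
T_J = -D⁻¹(L+U): T[0,1] = -(-2)/(-12) = -0.1667; T[0,0] = 0.
  T[0,:] = [+0.0000  -0.1667  +0.4167  +0.0833]
  T[1,:] = [-0.0909  +0.0000  +0.0909  -0.4545]
  T[2,:] = [+0.1667  +0.0833  +0.0000  -0.4167]
  T[3,:] = [-0.1429  -0.2143  -0.2857  +0.0000]
|roots of det(T-λI)|: 0.5425, 0.3706, 0.3706, 0.1906.
ρ(T) = max|λ| = 0.5425; 0.5425 < 1, so it converges for any x₀.

yes, ρ = 0.5425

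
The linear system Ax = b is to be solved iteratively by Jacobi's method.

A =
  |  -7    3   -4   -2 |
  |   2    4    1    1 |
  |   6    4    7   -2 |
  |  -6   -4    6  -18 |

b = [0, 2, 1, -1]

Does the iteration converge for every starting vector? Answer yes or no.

Let D = diag(-7, 4, 7, -18); L, U the strict triangles.
T_J = -D⁻¹(L+U): T[3,0] = -(-6)/(-18) = -0.3333; T[3,3] = 0.
  T[0,:] = [+0.0000  +0.4286  -0.5714  -0.2857]
  T[1,:] = [-0.5000  +0.0000  -0.2500  -0.2500]
  T[2,:] = [-0.8571  -0.5714  +0.0000  +0.2857]
  T[3,:] = [-0.3333  -0.2222  +0.3333  +0.0000]
eigenvalue magnitudes: 0.9103, 0.7146, 0.1562, 0.1562.
ρ(T) = max|λ| = 0.9103; 0.9103 < 1: convergent.

yes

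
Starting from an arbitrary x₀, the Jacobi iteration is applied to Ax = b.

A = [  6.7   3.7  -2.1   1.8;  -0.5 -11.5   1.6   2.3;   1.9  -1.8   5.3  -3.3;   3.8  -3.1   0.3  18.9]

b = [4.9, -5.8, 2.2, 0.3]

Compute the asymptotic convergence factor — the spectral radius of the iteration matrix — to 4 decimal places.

Write A = D+L+U with D = diag(6.7, -11.5, 5.3, 18.9).
Jacobi: T = -D⁻¹(L+U), T[3,1] = -(-3.1)/(18.9) = +0.1640; T[3,3] = 0.
  T[0,:] = [+0.0000  -0.5522  +0.3134  -0.2687]
  T[1,:] = [-0.0435  +0.0000  +0.1391  +0.2000]
  T[2,:] = [-0.3585  +0.3396  +0.0000  +0.6226]
  T[3,:] = [-0.2011  +0.1640  -0.0159  +0.0000]
eigenvalue magnitudes: 0.3711, 0.2687, 0.2687, 0.2547.
spectral radius ρ = 0.3711; 0.3711 < 1, so it converges for any x₀.

0.3711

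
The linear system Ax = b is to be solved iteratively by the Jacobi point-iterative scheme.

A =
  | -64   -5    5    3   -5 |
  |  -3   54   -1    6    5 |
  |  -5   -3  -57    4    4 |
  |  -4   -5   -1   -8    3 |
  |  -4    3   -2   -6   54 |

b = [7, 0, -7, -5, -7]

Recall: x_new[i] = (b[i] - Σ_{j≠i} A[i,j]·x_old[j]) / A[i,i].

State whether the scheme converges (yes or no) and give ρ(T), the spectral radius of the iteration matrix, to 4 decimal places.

Write A = D+L+U with D = diag(-64, 54, -57, -8, 54).
Jacobi T = -D⁻¹(L+U): T[1,0] = -(-3)/(54) = +0.0556; T[1,1] = 0.
  T[0,:] = [+0.0000, -0.0781, +0.0781, +0.0469, -0.0781]
  T[1,:] = [+0.0556, +0.0000, +0.0185, -0.1111, -0.0926]
  T[2,:] = [-0.0877, -0.0526, +0.0000, +0.0702, +0.0702]
  T[3,:] = [-0.5000, -0.6250, -0.1250, +0.0000, +0.3750]
  T[4,:] = [+0.0741, -0.0556, +0.0370, +0.1111, +0.0000]
eigenvalue magnitudes: 0.3186, 0.2587, 0.1333, 0.1333, 0.0065.
ρ(T) = max|λ| = 0.3186; 0.3186 < 1, so it converges for any x₀.

yes, ρ = 0.3186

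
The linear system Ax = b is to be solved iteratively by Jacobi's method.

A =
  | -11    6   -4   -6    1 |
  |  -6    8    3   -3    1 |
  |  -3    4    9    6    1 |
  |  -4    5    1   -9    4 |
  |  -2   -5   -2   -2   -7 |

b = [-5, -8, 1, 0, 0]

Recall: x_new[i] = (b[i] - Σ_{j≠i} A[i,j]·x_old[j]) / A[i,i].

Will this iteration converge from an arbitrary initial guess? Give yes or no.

no

Diagonal D = diag(-11, 8, 9, -9, -7); L, U strict lower/upper.
Jacobi T = -D⁻¹(L+U): T[4,1] = -(-5)/(-7) = -0.7143; T[4,4] = 0.
  T[0,:] = [+0.0000, +0.5455, -0.3636, -0.5455, +0.0909]
  T[1,:] = [+0.7500, +0.0000, -0.3750, +0.3750, -0.1250]
  T[2,:] = [+0.3333, -0.4444, +0.0000, -0.6667, -0.1111]
  T[3,:] = [-0.4444, +0.5556, +0.1111, +0.0000, +0.4444]
  T[4,:] = [-0.2857, -0.7143, -0.2857, -0.2857, +0.0000]
|eigenvalues of T|: 1.1206, 0.6987, 0.6987, 0.4858, 0.4858.
ρ(T) = max|λ| = 1.1206; 1.1206 > 1, so it fails to converge.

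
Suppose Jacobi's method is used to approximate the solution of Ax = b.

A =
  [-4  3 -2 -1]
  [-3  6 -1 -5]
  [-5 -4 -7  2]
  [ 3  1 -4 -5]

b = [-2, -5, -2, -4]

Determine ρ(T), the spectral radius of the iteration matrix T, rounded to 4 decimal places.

A = D + L + U where D = diag(-4, 6, -7, -5).
Jacobi T = -D⁻¹(L+U): T[2,3] = -(2)/(-7) = +0.2857; T[2,2] = 0.
  T[0,:] = [+0.0000 +0.7500 -0.5000 -0.2500]
  T[1,:] = [+0.5000 +0.0000 +0.1667 +0.8333]
  T[2,:] = [-0.7143 -0.5714 +0.0000 +0.2857]
  T[3,:] = [+0.6000 +0.2000 -0.8000 +0.0000]
moduli |λ_i(T)| = 1.1345, 0.7525, 0.7525, 0.7284.
ρ = 1.1345; 1.1345 > 1 ⇒ diverges.

1.1345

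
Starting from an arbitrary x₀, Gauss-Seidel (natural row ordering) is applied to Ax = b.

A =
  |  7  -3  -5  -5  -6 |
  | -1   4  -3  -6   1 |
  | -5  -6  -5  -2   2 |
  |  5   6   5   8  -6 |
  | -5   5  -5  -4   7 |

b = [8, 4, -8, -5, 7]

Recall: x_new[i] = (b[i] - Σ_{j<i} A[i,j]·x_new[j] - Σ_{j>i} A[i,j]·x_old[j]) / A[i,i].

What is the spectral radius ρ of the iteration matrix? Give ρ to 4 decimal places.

1.2658

Let D = diag(7, 4, -5, 8, 7); L, U the strict triangles.
Gauss-Seidel: T = -(D+L)⁻¹U, row 0 first, T[0,1] = -(-3)/(7) = +0.4286; later rows by forward substitution.
  T[0,:] = [+0.0000, +0.4286, +0.7143, +0.7143, +0.8571]
  T[1,:] = [+0.0000, +0.1071, +0.9286, +1.6786, -0.0357]
  T[2,:] = [+0.0000, -0.5571, -1.8286, -3.1286, -0.4143]
  T[3,:] = [+0.0000, +0.0000, +0.0000, +0.2500, +0.5000]
  T[4,:] = [+0.0000, -0.1684, -1.4592, -2.7806, +0.6276]
moduli |λ_i(T)| = 1.2658, 0.6052, 0.6052, 0.1486, 0.0000.
ρ(T) = max|λ| = 1.2658; 1.2658 > 1, so it fails to converge.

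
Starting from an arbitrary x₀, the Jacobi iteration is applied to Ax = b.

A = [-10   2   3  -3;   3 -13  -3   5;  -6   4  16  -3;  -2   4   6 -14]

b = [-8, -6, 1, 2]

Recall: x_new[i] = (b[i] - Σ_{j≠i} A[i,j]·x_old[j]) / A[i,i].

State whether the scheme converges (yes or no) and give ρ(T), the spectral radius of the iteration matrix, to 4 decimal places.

Split A = D + L + U, D = diag(-10, -13, 16, -14).
Jacobi T = -D⁻¹(L+U): T[2,3] = -(-3)/(16) = +0.1875; T[2,2] = 0.
  T[0,:] = [+0.0000 +0.2000 +0.3000 -0.3000]
  T[1,:] = [+0.2308 +0.0000 -0.2308 +0.3846]
  T[2,:] = [+0.3750 -0.2500 +0.0000 +0.1875]
  T[3,:] = [-0.1429 +0.2857 +0.4286 +0.0000]
|eigenvalues of T|: 0.8287, 0.3525, 0.3525, 0.1721.
ρ = 0.8287; 0.8287 < 1 ⇒ converges.

yes, ρ = 0.8287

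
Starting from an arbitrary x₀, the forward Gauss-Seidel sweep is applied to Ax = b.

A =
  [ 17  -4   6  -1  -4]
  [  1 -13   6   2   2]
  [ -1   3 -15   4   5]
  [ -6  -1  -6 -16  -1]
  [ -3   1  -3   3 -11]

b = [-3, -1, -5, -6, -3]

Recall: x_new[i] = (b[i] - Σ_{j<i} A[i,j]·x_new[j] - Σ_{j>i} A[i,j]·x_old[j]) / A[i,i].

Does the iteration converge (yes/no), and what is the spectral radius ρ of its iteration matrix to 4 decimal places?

yes, ρ = 0.5044

Write A = D+L+U with D = diag(17, -13, -15, -16, -11).
T_GS = -(D+L)⁻¹U: row 0 first, T[0,3] = -(-1)/(17) = +0.0588; later rows by forward substitution.
  T[0,:] = [+0.0000, +0.2353, -0.3529, +0.0588, +0.2353]
  T[1,:] = [+0.0000, +0.0181, +0.4344, +0.1584, +0.1719]
  T[2,:] = [+0.0000, -0.0121, +0.1104, +0.2944, +0.3520]
  T[3,:] = [+0.0000, -0.0848, +0.0638, -0.1424, -0.2935]
  T[4,:] = [+0.0000, -0.0824, +0.1230, -0.1208, -0.2246]
|roots of det(T-λI)|: 0.5044, 0.2271, 0.2271, 0.0190, 0.0000.
spectral radius ρ = 0.5044; 0.5044 < 1, so it converges for any x₀.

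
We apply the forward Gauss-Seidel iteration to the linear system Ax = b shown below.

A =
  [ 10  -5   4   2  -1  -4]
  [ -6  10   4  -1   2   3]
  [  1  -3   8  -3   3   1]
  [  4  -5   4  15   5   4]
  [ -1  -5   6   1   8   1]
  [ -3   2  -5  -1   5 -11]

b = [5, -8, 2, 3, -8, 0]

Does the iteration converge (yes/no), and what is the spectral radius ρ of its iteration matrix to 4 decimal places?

A = D + L + U where D = diag(10, 10, 8, 15, 8, -11).
T_GS = -(D+L)⁻¹U: row 0 first, T[0,3] = -(2)/(10) = -0.2000; later rows by forward substitution.
  T[0,:] = [+0.0000  +0.5000  -0.4000  -0.2000  +0.1000  +0.4000]
  T[1,:] = [+0.0000  +0.3000  -0.6400  -0.0200  -0.1400  -0.0600]
  T[2,:] = [+0.0000  +0.0500  -0.1900  +0.3925  -0.4400  -0.1975]
  T[3,:] = [+0.0000  -0.0467  -0.0560  -0.0580  -0.2893  -0.3407]
  T[4,:] = [+0.0000  +0.2183  -0.3005  -0.3246  +0.2912  +0.0782]
  T[5,:] = [+0.0000  -0.0011  -0.0524  -0.2698  +0.3059  +0.0363]
|roots of det(T-λI)|: 0.8438, 0.2420, 0.2420, 0.1313, 0.1313, 0.0000.
spectral radius ρ = 0.8438; 0.8438 < 1 ⇒ converges.

yes, ρ = 0.8438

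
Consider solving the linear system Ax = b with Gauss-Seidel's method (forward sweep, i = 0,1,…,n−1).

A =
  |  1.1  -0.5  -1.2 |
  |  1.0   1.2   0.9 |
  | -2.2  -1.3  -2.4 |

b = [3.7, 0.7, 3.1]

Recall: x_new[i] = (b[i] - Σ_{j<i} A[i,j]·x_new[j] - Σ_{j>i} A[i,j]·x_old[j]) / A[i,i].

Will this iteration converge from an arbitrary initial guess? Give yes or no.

Diagonal D = diag(1.1, 1.2, -2.4); L, U strict lower/upper.
T_GS = -(D+L)⁻¹U: row 0 first, T[0,2] = -(-1.2)/(1.1) = +1.0909; later rows by forward substitution.
  T[0,:] = [+0.0000, +0.4545, +1.0909]
  T[1,:] = [+0.0000, -0.3788, -1.6591]
  T[2,:] = [+0.0000, -0.2115, -0.1013]
|roots of det(T-λI)|: 0.8484, 0.3683, 0.0000.
ρ(T) = max|λ| = 0.8484; 0.8484 < 1: convergent.

yes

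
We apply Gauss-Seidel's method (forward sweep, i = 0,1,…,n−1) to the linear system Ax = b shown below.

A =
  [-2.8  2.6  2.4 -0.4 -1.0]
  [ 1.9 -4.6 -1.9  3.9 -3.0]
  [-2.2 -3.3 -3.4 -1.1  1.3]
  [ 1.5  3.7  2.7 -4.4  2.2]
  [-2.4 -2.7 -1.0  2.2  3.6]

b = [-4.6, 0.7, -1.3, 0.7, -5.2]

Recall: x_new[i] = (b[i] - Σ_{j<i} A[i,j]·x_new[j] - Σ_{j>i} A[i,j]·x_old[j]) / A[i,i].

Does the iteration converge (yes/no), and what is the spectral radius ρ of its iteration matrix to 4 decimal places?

Split A = D + L + U, D = diag(-2.8, -4.6, -3.4, -4.4, 3.6).
Gauss-Seidel: T = -(D+L)⁻¹U, row 0 first, T[0,4] = -(-1)/(-2.8) = -0.3571; later rows by forward substitution.
  T[0,:] = [+0.0000, +0.9286, +0.8571, -0.1429, -0.3571]
  T[1,:] = [+0.0000, +0.3835, -0.0590, +0.7888, -0.7997]
  T[2,:] = [+0.0000, -0.9731, -0.4974, -0.9967, +1.3896]
  T[3,:] = [+0.0000, +0.0420, -0.0626, +0.0030, +0.5585]
  T[4,:] = [+0.0000, +0.6108, +0.4273, +0.2177, -0.7932]
|roots of det(T-λI)|: 1.2241, 0.5786, 0.2417, 0.2417, 0.0000.
spectral radius ρ = 1.2241; 1.2241 > 1 ⇒ diverges.

no, ρ = 1.2241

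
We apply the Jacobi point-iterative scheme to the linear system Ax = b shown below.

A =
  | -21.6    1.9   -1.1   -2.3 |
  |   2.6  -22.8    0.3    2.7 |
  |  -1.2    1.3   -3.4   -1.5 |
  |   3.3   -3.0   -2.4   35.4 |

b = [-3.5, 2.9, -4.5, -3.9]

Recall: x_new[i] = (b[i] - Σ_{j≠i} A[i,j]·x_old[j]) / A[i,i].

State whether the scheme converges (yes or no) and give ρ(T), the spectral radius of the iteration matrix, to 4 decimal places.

Diagonal D = diag(-21.6, -22.8, -3.4, 35.4); L, U strict lower/upper.
Jacobi: T = -D⁻¹(L+U), T[1,2] = -(0.3)/(-22.8) = +0.0132; T[1,1] = 0.
  T[0,:] = [+0.0000, +0.0880, -0.0509, -0.1065]
  T[1,:] = [+0.1140, +0.0000, +0.0132, +0.1184]
  T[2,:] = [-0.3529, +0.3824, +0.0000, -0.4412]
  T[3,:] = [-0.0932, +0.0847, +0.0678, +0.0000]
moduli |λ_i(T)| = 0.1810, 0.0982, 0.0547, 0.0281.
ρ = 0.1810; 0.1810 < 1: convergent.

yes, ρ = 0.1810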